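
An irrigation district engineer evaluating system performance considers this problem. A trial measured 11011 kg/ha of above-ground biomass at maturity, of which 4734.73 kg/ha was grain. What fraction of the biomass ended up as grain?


HI = grain_yield / biomass
   = 4734.73 / 11011
   = 0.43


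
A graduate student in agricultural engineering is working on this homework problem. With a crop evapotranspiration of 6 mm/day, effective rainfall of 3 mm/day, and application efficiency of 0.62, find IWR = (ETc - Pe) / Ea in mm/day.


IWR = (ETc - Pe) / Ea
    = (6 - 3) / 0.62
    = 3 / 0.62
    = 4.84 mm/day


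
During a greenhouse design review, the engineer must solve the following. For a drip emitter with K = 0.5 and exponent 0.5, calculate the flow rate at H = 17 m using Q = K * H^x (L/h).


Q = K * H^x
  = 0.5 * 17^0.5
  = 0.5 * 4.1231
  = 2.06 L/h


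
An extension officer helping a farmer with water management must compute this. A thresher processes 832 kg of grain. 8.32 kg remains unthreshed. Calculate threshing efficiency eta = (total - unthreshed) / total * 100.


eta = (total - unthreshed) / total * 100
    = (832 - 8.32) / 832 * 100
    = 823.68 / 832 * 100
    = 99%


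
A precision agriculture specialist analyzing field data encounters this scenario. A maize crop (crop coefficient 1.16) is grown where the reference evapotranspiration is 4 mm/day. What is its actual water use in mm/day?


ETc = Kc * ET0
    = 1.16 * 4
    = 4.64 mm/day


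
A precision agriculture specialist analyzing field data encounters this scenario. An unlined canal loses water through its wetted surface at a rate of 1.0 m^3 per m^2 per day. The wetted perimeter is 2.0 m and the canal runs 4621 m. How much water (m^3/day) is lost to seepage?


S = C * P * L
  = 1.0 * 2.0 * 4621
  = 9242 m^3/day


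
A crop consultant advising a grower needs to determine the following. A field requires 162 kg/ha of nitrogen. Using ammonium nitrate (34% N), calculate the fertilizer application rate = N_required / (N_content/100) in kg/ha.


Rate = N_required / (N_content / 100)
     = 162 / (34 / 100)
     = 162 / 0.34
     = 476.47 kg/ha


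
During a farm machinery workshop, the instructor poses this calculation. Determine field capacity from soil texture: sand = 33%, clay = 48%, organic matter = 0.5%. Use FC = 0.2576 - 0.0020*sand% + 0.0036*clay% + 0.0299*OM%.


FC = 0.2576 - 0.0020*33 + 0.0036*48 + 0.0299*0.5
   = 0.2576 - 0.0660 + 0.1728 + 0.0150
   = 0.3794


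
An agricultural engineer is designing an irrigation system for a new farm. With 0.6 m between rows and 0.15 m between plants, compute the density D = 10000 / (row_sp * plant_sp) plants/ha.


D = 10000 / (row_sp * plant_sp)
  = 10000 / (0.6 * 0.15)
  = 10000 / 0.0900
  = 111111.11 plants/ha


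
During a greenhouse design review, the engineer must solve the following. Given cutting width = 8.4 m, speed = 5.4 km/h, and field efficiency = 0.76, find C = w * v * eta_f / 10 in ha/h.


C = w * v * eta_f / 10
  = 8.4 * 5.4 * 0.76 / 10
  = 34.47 / 10
  = 3.45 ha/h


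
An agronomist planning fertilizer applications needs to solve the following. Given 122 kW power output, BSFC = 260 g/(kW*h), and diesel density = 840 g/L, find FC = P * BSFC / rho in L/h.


FC = P * BSFC / rho_fuel
   = 122 * 260 / 840
   = 31720 / 840
   = 37.76 L/h


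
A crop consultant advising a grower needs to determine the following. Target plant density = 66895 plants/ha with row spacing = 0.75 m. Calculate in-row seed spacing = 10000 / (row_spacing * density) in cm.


spacing = 10000 / (row_sp * density)
        = 10000 / (0.75 * 66895)
        = 10000 / 50171.25
        = 0.19932 m = 19.93 cm


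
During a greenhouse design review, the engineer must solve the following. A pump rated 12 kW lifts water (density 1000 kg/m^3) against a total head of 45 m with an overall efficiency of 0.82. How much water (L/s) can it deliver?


Q = (P * 1000 * eta) / (rho * g * H)
  = (12 * 1000 * 0.82) / (1000 * 9.81 * 45)
  = 9840 / 441450
  = 0.02229 m^3/s = 22.29 L/s


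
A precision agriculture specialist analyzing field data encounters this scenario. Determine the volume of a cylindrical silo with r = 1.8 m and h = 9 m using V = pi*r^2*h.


V = pi * r^2 * h
  = pi * 1.8^2 * 9
  = pi * 3.24 * 9
  = 91.61 m^3


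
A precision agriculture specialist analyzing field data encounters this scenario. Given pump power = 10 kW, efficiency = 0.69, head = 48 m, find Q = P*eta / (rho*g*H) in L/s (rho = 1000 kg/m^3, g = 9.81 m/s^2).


Q = (P * 1000 * eta) / (rho * g * H)
  = (10 * 1000 * 0.69) / (1000 * 9.81 * 48)
  = 6900 / 470880
  = 0.01465 m^3/s = 14.65 L/s


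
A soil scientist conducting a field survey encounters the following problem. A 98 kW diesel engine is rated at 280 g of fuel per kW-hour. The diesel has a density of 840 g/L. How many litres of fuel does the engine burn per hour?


FC = P * BSFC / rho_fuel
   = 98 * 280 / 840
   = 27440 / 840
   = 32.67 L/h


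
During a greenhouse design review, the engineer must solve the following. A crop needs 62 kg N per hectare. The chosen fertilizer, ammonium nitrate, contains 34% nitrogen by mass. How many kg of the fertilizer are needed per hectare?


Rate = N_required / (N_content / 100)
     = 62 / (34 / 100)
     = 62 / 0.34
     = 182.35 kg/ha


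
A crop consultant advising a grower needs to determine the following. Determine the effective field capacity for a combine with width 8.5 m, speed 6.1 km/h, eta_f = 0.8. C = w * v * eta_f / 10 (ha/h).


C = w * v * eta_f / 10
  = 8.5 * 6.1 * 0.8 / 10
  = 41.48 / 10
  = 4.15 ha/h


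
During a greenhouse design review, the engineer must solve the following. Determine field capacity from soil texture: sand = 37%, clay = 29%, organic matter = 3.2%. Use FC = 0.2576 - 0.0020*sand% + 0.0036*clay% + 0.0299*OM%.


FC = 0.2576 - 0.0020*37 + 0.0036*29 + 0.0299*3.2
   = 0.2576 - 0.0740 + 0.1044 + 0.0957
   = 0.3837


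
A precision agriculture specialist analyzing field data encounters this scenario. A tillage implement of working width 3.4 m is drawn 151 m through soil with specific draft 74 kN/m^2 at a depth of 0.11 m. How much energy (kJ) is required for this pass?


E = k * d * w * L
  = 74 * 0.11 * 3.4 * 151
  = 4179.08 kJ


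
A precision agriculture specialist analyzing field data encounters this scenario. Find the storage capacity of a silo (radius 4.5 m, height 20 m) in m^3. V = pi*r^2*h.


V = pi * r^2 * h
  = pi * 4.5^2 * 20
  = pi * 20.25 * 20
  = 1272.35 m^3


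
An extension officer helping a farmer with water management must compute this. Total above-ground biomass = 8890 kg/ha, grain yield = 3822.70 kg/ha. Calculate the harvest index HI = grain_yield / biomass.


HI = grain_yield / biomass
   = 3822.70 / 8890
   = 0.43


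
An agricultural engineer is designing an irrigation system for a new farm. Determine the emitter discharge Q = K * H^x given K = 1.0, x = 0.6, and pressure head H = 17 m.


Q = K * H^x
  = 1.0 * 17^0.6
  = 1.0 * 5.4736
  = 5.47 L/h


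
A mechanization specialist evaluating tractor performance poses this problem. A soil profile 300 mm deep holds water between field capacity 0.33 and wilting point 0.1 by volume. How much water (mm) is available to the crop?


AW = (FC - WP) * D
   = (0.33 - 0.1) * 300
   = 0.23 * 300
   = 69 mm


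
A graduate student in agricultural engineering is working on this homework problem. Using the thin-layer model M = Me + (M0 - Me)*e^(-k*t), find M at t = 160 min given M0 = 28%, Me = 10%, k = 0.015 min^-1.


M = Me + (M0 - Me) * e^(-k*t)
  = 10 + (28 - 10) * e^(-0.015*160)
  = 10 + 18 * e^(-2.400)
  = 10 + 18 * 0.09072
  = 10 + 1.6329
  = 11.63%


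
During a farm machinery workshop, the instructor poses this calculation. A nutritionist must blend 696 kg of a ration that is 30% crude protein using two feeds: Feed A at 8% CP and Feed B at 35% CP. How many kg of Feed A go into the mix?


parts_A = CP_b - target = 35 - 30 = 5
parts_B = target - CP_a = 30 - 8 = 22
total_parts = 5 + 22 = 27
Feed A = 696 * 5 / 27 = 128.89 kg
Feed B = 696 * 22 / 27 = 567.11 kg

128.89 kg


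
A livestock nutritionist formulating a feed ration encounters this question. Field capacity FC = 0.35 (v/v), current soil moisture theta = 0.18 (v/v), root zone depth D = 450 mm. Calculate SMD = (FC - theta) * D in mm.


SMD = (FC - theta) * D
    = (0.35 - 0.18) * 450
    = 0.170 * 450
    = 76.50 mm


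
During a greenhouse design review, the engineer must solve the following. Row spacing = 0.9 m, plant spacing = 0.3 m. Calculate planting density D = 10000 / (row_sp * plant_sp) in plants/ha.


D = 10000 / (row_sp * plant_sp)
  = 10000 / (0.9 * 0.3)
  = 10000 / 0.2700
  = 37037.04 plants/ha


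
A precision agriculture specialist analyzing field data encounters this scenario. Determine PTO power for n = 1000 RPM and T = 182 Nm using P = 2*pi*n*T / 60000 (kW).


P = 2*pi*n*T / 60000
  = 2*pi * 1000 * 182 / 60000
  = 1143539.73 / 60000
  = 19.06 kW


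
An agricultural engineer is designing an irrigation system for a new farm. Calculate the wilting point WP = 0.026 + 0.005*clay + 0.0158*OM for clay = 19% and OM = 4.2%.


WP = 0.026 + 0.005*19 + 0.0158*4.2
   = 0.026 + 0.0950 + 0.0664
   = 0.1874


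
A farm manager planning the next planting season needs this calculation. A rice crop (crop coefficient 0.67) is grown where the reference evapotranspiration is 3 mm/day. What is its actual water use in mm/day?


ETc = Kc * ET0
    = 0.67 * 3
    = 2.01 mm/day


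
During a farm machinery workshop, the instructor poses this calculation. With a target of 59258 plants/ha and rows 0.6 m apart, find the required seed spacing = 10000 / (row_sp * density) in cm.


spacing = 10000 / (row_sp * density)
        = 10000 / (0.6 * 59258)
        = 10000 / 35554.80
        = 0.28126 m = 28.13 cm


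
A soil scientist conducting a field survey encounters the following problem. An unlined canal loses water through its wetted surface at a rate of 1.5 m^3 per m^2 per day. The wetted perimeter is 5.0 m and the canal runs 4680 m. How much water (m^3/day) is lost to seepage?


S = C * P * L
  = 1.5 * 5.0 * 4680
  = 35100 m^3/day


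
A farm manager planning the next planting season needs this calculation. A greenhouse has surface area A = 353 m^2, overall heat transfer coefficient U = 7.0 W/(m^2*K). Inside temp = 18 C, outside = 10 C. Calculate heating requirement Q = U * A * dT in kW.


dT = 18 - (10) = 8 K
Q = U * A * dT
  = 7.0 * 353 * 8
  = 19768 W = 19.77 kW


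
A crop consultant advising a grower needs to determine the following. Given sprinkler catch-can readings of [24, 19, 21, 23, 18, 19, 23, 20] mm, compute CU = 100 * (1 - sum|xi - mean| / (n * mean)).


xbar = 167 / 8 = 20.875
sum|xi - xbar| = 15
CU = 100 * (1 - 15 / (8 * 20.875))
   = 100 * (1 - 0.0898)
   = 91.02%


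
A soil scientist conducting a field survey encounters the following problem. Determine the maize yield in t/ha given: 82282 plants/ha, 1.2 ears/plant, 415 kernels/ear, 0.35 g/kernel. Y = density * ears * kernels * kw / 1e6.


Y = density * ears * kernels * kw
  = 82282 * 1.2 * 415 * 0.35 g/ha
  = 14341752.60 g/ha
  = 14341.75 kg/ha = 14.34 t/ha


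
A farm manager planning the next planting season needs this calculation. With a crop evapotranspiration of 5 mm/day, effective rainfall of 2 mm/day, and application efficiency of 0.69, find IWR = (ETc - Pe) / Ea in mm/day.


IWR = (ETc - Pe) / Ea
    = (5 - 2) / 0.69
    = 3 / 0.69
    = 4.35 mm/day


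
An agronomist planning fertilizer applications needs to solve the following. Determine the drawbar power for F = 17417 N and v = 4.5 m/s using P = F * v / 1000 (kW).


P = F * v / 1000
  = 17417 * 4.5 / 1000
  = 78376.50 / 1000
  = 78.38 kW


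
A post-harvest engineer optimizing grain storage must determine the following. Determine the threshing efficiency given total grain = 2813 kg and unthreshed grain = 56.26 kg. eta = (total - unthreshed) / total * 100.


eta = (total - unthreshed) / total * 100
    = (2813 - 56.26) / 2813 * 100
    = 2756.74 / 2813 * 100
    = 98%


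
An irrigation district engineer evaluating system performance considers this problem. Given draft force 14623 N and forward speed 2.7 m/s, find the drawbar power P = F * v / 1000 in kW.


P = F * v / 1000
  = 14623 * 2.7 / 1000
  = 39482.10 / 1000
  = 39.48 kW


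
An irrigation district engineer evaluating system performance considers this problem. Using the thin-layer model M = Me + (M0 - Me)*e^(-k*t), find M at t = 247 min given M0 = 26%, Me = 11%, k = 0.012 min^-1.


M = Me + (M0 - Me) * e^(-k*t)
  = 11 + (26 - 11) * e^(-0.012*247)
  = 11 + 15 * e^(-2.964)
  = 11 + 15 * 0.05161
  = 11 + 0.7742
  = 11.77%


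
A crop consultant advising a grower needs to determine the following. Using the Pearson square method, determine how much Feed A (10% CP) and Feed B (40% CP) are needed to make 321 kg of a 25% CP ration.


parts_A = CP_b - target = 40 - 25 = 15
parts_B = target - CP_a = 25 - 10 = 15
total_parts = 15 + 15 = 30
Feed A = 321 * 15 / 30 = 160.50 kg
Feed B = 321 * 15 / 30 = 160.50 kg


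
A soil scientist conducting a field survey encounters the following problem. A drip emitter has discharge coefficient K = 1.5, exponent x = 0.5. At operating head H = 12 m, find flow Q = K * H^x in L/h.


Q = K * H^x
  = 1.5 * 12^0.5
  = 1.5 * 3.4641
  = 5.20 L/h


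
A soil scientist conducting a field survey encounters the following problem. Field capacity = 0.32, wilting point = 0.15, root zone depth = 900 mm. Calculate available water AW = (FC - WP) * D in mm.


AW = (FC - WP) * D
   = (0.32 - 0.15) * 900
   = 0.17 * 900
   = 153 mm


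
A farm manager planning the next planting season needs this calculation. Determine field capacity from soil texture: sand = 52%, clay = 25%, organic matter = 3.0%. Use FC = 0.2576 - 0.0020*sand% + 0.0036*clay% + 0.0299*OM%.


FC = 0.2576 - 0.0020*52 + 0.0036*25 + 0.0299*3.0
   = 0.2576 - 0.1040 + 0.0900 + 0.0897
   = 0.3333


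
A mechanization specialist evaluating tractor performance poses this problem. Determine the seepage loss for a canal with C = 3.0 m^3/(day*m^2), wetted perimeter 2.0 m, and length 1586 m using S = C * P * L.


S = C * P * L
  = 3.0 * 2.0 * 1586
  = 9516 m^3/day


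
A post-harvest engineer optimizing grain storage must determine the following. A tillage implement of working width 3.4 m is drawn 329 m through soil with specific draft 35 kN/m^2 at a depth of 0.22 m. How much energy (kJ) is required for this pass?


E = k * d * w * L
  = 35 * 0.22 * 3.4 * 329
  = 8613.22 kJ


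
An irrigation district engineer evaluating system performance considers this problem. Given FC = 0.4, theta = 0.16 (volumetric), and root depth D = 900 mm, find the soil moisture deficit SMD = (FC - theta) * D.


SMD = (FC - theta) * D
    = (0.4 - 0.16) * 900
    = 0.240 * 900
    = 216 mm


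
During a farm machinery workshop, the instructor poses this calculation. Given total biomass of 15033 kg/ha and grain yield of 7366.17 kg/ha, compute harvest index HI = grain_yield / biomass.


HI = grain_yield / biomass
   = 7366.17 / 15033
   = 0.49


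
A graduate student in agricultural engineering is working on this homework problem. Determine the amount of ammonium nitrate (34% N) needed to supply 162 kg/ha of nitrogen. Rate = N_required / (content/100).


Rate = N_required / (N_content / 100)
     = 162 / (34 / 100)
     = 162 / 0.34
     = 476.47 kg/ha


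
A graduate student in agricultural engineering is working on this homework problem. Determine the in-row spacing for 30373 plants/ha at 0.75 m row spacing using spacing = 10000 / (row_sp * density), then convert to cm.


spacing = 10000 / (row_sp * density)
        = 10000 / (0.75 * 30373)
        = 10000 / 22779.75
        = 0.43899 m = 43.90 cm


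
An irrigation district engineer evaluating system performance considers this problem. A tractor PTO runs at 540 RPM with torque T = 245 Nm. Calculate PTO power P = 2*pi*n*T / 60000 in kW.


P = 2*pi*n*T / 60000
  = 2*pi * 540 * 245 / 60000
  = 831265.42 / 60000
  = 13.85 kW


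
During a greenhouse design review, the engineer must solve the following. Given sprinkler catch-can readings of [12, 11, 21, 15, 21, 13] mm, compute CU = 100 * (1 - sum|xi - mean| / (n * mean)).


xbar = 93 / 6 = 15.500
sum|xi - xbar| = 22
CU = 100 * (1 - 22 / (6 * 15.500))
   = 100 * (1 - 0.2366)
   = 76.34%


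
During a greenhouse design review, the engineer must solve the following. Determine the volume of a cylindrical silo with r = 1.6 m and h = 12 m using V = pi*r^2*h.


V = pi * r^2 * h
  = pi * 1.6^2 * 12
  = pi * 2.56 * 12
  = 96.51 m^3


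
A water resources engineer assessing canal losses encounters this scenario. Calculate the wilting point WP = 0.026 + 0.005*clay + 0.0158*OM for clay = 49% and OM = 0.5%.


WP = 0.026 + 0.005*49 + 0.0158*0.5
   = 0.026 + 0.2450 + 0.0079
   = 0.2789


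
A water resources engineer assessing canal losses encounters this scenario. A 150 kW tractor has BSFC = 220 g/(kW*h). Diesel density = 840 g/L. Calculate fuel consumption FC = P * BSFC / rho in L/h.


FC = P * BSFC / rho_fuel
   = 150 * 220 / 840
   = 33000 / 840
   = 39.29 L/h


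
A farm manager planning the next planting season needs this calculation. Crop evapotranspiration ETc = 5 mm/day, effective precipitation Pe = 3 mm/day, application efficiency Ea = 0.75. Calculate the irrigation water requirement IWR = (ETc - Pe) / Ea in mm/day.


IWR = (ETc - Pe) / Ea
    = (5 - 3) / 0.75
    = 2 / 0.75
    = 2.67 mm/day


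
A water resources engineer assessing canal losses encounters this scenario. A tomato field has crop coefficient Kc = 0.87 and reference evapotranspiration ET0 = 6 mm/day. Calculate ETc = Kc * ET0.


ETc = Kc * ET0
    = 0.87 * 6
    = 5.22 mm/day


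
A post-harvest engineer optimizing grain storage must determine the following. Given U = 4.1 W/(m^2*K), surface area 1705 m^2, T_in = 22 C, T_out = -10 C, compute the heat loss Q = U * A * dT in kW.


dT = 22 - (-10) = 32 K
Q = U * A * dT
  = 4.1 * 1705 * 32
  = 223696 W = 223.70 kW


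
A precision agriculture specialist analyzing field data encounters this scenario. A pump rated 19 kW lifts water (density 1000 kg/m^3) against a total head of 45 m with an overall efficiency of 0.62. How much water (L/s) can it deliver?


Q = (P * 1000 * eta) / (rho * g * H)
  = (19 * 1000 * 0.62) / (1000 * 9.81 * 45)
  = 11780 / 441450
  = 0.02668 m^3/s = 26.68 L/s


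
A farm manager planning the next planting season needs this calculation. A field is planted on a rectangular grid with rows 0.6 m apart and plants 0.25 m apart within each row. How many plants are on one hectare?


D = 10000 / (row_sp * plant_sp)
  = 10000 / (0.6 * 0.25)
  = 10000 / 0.1500
  = 66666.67 plants/ha


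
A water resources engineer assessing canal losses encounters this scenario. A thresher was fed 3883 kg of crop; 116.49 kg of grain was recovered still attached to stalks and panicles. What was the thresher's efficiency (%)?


eta = (total - unthreshed) / total * 100
    = (3883 - 116.49) / 3883 * 100
    = 3766.51 / 3883 * 100
    = 97%


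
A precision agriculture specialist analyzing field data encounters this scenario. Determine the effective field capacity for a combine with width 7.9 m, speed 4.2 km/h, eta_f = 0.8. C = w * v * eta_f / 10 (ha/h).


C = w * v * eta_f / 10
  = 7.9 * 4.2 * 0.8 / 10
  = 26.54 / 10
  = 2.65 ha/h


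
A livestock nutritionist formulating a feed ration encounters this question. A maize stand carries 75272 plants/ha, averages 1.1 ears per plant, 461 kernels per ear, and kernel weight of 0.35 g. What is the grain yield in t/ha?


Y = density * ears * kernels * kw
  = 75272 * 1.1 * 461 * 0.35 g/ha
  = 13359650.92 g/ha
  = 13359.65 kg/ha = 13.36 t/ha


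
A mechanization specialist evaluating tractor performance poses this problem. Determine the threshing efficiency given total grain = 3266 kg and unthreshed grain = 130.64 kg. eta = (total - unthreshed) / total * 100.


eta = (total - unthreshed) / total * 100
    = (3266 - 130.64) / 3266 * 100
    = 3135.36 / 3266 * 100
    = 96%


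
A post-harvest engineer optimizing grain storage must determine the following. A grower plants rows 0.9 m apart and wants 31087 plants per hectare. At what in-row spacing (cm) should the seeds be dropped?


spacing = 10000 / (row_sp * density)
        = 10000 / (0.9 * 31087)
        = 10000 / 27978.30
        = 0.35742 m = 35.74 cm


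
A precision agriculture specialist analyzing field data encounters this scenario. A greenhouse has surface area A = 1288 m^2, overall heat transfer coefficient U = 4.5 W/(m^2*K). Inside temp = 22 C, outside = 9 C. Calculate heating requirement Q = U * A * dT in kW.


dT = 22 - (9) = 13 K
Q = U * A * dT
  = 4.5 * 1288 * 13
  = 75348 W = 75.35 kW


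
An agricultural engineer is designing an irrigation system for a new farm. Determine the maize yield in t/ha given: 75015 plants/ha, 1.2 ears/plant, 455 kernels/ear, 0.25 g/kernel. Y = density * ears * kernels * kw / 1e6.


Y = density * ears * kernels * kw
  = 75015 * 1.2 * 455 * 0.25 g/ha
  = 10239547.50 g/ha
  = 10239.55 kg/ha = 10.24 t/ha


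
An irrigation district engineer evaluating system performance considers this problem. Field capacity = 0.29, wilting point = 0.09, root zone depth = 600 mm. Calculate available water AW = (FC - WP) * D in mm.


AW = (FC - WP) * D
   = (0.29 - 0.09) * 600
   = 0.20 * 600
   = 120 mm


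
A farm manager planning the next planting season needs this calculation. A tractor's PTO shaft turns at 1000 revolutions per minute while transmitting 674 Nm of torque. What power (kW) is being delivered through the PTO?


P = 2*pi*n*T / 60000
  = 2*pi * 1000 * 674 / 60000
  = 4234866.90 / 60000
  = 70.58 kW


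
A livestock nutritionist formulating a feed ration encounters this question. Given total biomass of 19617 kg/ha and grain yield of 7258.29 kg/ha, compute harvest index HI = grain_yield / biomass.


HI = grain_yield / biomass
   = 7258.29 / 19617
   = 0.37


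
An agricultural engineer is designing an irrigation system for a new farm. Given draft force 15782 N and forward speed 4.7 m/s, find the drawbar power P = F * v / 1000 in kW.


P = F * v / 1000
  = 15782 * 4.7 / 1000
  = 74175.40 / 1000
  = 74.18 kW


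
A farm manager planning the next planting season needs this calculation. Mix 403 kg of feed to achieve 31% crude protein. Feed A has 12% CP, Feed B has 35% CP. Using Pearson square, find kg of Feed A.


parts_A = CP_b - target = 35 - 31 = 4
parts_B = target - CP_a = 31 - 12 = 19
total_parts = 4 + 19 = 23
Feed A = 403 * 4 / 23 = 70.09 kg
Feed B = 403 * 19 / 23 = 332.91 kg

70.09 kg


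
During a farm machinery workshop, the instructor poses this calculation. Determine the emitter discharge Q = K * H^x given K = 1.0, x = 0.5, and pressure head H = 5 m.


Q = K * H^x
  = 1.0 * 5^0.5
  = 1.0 * 2.2361
  = 2.24 L/h


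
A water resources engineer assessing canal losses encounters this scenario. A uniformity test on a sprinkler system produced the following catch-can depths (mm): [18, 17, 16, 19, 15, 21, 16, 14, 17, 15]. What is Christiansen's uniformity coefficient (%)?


xbar = 168 / 10 = 16.800
sum|xi - xbar| = 16
CU = 100 * (1 - 16 / (10 * 16.800))
   = 100 * (1 - 0.0952)
   = 90.48%


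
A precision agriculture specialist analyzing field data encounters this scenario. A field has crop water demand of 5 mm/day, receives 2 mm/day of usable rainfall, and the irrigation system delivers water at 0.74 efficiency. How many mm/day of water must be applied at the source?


IWR = (ETc - Pe) / Ea
    = (5 - 2) / 0.74
    = 3 / 0.74
    = 4.05 mm/day


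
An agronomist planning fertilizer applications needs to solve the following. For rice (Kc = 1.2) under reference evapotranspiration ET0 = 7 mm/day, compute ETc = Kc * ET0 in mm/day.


ETc = Kc * ET0
    = 1.2 * 7
    = 8.40 mm/day


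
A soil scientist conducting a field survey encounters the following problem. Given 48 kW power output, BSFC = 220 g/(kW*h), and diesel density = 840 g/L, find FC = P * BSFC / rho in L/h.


FC = P * BSFC / rho_fuel
   = 48 * 220 / 840
   = 10560 / 840
   = 12.57 L/h


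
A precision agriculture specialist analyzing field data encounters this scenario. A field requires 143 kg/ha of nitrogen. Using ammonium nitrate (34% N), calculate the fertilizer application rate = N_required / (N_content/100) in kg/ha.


Rate = N_required / (N_content / 100)
     = 143 / (34 / 100)
     = 143 / 0.34
     = 420.59 kg/ha


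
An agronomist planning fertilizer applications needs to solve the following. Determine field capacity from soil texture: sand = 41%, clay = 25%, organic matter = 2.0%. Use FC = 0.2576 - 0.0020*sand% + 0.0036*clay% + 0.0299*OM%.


FC = 0.2576 - 0.0020*41 + 0.0036*25 + 0.0299*2.0
   = 0.2576 - 0.0820 + 0.0900 + 0.0598
   = 0.3254


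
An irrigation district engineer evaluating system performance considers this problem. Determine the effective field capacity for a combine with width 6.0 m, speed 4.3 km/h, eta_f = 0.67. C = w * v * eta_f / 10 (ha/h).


C = w * v * eta_f / 10
  = 6.0 * 4.3 * 0.67 / 10
  = 17.29 / 10
  = 1.73 ha/h


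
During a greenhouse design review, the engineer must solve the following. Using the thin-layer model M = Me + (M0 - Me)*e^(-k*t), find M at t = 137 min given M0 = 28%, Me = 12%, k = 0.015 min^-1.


M = Me + (M0 - Me) * e^(-k*t)
  = 12 + (28 - 12) * e^(-0.015*137)
  = 12 + 16 * e^(-2.055)
  = 12 + 16 * 0.12809
  = 12 + 2.0495
  = 14.05%


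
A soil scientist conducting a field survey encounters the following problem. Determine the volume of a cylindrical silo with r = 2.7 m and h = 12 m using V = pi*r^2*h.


V = pi * r^2 * h
  = pi * 2.7^2 * 12
  = pi * 7.29 * 12
  = 274.83 m^3


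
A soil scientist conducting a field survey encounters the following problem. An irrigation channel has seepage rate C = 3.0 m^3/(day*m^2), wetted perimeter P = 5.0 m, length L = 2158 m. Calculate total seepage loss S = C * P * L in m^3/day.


S = C * P * L
  = 3.0 * 5.0 * 2158
  = 32370 m^3/day


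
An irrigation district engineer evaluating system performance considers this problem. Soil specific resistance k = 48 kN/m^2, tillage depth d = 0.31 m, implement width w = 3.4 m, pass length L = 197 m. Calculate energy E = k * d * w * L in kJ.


E = k * d * w * L
  = 48 * 0.31 * 3.4 * 197
  = 9966.62 kJ


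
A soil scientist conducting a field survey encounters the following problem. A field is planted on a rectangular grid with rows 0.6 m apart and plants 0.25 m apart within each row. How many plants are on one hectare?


D = 10000 / (row_sp * plant_sp)
  = 10000 / (0.6 * 0.25)
  = 10000 / 0.1500
  = 66666.67 plants/ha


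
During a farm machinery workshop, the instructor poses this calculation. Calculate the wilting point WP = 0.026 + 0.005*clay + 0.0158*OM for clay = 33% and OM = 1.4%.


WP = 0.026 + 0.005*33 + 0.0158*1.4
   = 0.026 + 0.1650 + 0.0221
   = 0.2131


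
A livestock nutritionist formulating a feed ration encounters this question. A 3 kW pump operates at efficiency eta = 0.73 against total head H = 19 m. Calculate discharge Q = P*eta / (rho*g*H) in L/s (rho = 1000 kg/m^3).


Q = (P * 1000 * eta) / (rho * g * H)
  = (3 * 1000 * 0.73) / (1000 * 9.81 * 19)
  = 2190 / 186390
  = 0.01175 m^3/s = 11.75 L/s


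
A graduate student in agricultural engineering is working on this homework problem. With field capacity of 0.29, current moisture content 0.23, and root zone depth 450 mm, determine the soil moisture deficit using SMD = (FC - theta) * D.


SMD = (FC - theta) * D
    = (0.29 - 0.23) * 450
    = 0.060 * 450
    = 27 mm


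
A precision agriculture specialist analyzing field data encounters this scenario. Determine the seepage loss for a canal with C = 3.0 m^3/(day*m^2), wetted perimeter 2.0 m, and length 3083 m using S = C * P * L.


S = C * P * L
  = 3.0 * 2.0 * 3083
  = 18498 m^3/day


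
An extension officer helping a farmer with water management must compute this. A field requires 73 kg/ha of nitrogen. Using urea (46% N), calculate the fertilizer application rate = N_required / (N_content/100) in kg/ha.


Rate = N_required / (N_content / 100)
     = 73 / (46 / 100)
     = 73 / 0.46
     = 158.70 kg/ha


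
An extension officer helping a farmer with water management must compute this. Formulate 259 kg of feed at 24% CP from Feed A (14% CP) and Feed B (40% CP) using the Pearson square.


parts_A = CP_b - target = 40 - 24 = 16
parts_B = target - CP_a = 24 - 14 = 10
total_parts = 16 + 10 = 26
Feed A = 259 * 16 / 26 = 159.38 kg
Feed B = 259 * 10 / 26 = 99.62 kg

159.38 kg


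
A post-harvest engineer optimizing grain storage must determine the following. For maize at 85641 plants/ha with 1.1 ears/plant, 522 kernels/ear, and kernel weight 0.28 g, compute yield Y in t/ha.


Y = density * ears * kernels * kw
  = 85641 * 1.1 * 522 * 0.28 g/ha
  = 13769017.42 g/ha
  = 13769.02 kg/ha = 13.77 t/ha


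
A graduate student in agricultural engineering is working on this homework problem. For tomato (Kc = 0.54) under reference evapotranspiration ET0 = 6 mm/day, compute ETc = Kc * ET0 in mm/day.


ETc = Kc * ET0
    = 0.54 * 6
    = 3.24 mm/day


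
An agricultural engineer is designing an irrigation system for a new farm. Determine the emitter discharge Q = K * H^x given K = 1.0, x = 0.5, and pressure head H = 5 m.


Q = K * H^x
  = 1.0 * 5^0.5
  = 1.0 * 2.2361
  = 2.24 L/h


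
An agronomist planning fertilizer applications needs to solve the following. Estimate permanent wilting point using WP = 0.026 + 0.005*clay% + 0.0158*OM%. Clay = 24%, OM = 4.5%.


WP = 0.026 + 0.005*24 + 0.0158*4.5
   = 0.026 + 0.1200 + 0.0711
   = 0.2171


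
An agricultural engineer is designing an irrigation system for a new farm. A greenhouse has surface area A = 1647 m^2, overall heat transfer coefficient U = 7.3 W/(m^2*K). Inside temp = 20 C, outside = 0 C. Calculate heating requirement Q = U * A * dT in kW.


dT = 20 - (0) = 20 K
Q = U * A * dT
  = 7.3 * 1647 * 20
  = 240462 W = 240.46 kW


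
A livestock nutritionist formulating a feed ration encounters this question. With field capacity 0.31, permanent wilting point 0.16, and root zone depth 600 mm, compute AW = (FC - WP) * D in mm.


AW = (FC - WP) * D
   = (0.31 - 0.16) * 600
   = 0.15 * 600
   = 90 mm


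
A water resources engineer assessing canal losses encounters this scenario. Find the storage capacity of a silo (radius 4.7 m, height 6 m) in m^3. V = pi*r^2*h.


V = pi * r^2 * h
  = pi * 4.7^2 * 6
  = pi * 22.09 * 6
  = 416.39 m^3


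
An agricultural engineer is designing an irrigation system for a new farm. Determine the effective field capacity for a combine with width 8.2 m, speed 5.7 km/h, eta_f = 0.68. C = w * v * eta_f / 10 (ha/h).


C = w * v * eta_f / 10
  = 8.2 * 5.7 * 0.68 / 10
  = 31.78 / 10
  = 3.18 ha/h


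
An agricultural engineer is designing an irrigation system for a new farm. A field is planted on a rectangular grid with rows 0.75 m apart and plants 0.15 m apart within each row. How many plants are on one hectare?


D = 10000 / (row_sp * plant_sp)
  = 10000 / (0.75 * 0.15)
  = 10000 / 0.1125
  = 88888.89 plants/ha


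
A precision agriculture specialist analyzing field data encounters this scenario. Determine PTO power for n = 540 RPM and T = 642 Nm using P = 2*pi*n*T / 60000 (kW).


P = 2*pi*n*T / 60000
  = 2*pi * 540 * 642 / 60000
  = 2178254.68 / 60000
  = 36.30 kW


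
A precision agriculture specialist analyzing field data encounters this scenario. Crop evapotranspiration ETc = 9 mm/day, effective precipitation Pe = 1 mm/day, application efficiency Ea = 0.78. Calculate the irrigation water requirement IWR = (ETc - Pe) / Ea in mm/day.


IWR = (ETc - Pe) / Ea
    = (9 - 1) / 0.78
    = 8 / 0.78
    = 10.26 mm/day


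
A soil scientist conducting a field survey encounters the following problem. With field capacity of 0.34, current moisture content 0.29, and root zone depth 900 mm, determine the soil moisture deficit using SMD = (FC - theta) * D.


SMD = (FC - theta) * D
    = (0.34 - 0.29) * 900
    = 0.050 * 900
    = 45 mm


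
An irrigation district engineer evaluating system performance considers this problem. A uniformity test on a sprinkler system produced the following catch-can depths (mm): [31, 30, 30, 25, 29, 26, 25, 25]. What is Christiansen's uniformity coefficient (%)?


xbar = 221 / 8 = 27.625
sum|xi - xbar| = 19
CU = 100 * (1 - 19 / (8 * 27.625))
   = 100 * (1 - 0.0860)
   = 91.40%


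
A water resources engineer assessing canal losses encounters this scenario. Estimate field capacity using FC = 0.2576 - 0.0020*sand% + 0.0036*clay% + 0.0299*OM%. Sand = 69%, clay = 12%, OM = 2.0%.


FC = 0.2576 - 0.0020*69 + 0.0036*12 + 0.0299*2.0
   = 0.2576 - 0.1380 + 0.0432 + 0.0598
   = 0.2226


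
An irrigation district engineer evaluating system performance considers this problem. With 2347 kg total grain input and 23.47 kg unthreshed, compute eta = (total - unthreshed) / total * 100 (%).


eta = (total - unthreshed) / total * 100
    = (2347 - 23.47) / 2347 * 100
    = 2323.53 / 2347 * 100
    = 99%


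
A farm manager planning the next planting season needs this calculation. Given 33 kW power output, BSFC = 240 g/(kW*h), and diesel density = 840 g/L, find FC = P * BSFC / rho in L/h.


FC = P * BSFC / rho_fuel
   = 33 * 240 / 840
   = 7920 / 840
   = 9.43 L/h


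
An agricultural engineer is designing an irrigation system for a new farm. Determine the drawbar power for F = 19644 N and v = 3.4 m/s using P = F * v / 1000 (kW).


P = F * v / 1000
  = 19644 * 3.4 / 1000
  = 66789.60 / 1000
  = 66.79 kW


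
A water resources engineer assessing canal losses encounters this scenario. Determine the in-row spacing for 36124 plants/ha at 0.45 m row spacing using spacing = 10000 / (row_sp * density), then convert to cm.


spacing = 10000 / (row_sp * density)
        = 10000 / (0.45 * 36124)
        = 10000 / 16255.80
        = 0.61517 m = 61.52 cm


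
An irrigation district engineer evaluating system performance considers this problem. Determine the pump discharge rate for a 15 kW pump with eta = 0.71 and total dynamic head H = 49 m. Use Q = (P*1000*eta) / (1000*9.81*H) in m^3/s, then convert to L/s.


Q = (P * 1000 * eta) / (rho * g * H)
  = (15 * 1000 * 0.71) / (1000 * 9.81 * 49)
  = 10650 / 480690
  = 0.02216 m^3/s = 22.16 L/s


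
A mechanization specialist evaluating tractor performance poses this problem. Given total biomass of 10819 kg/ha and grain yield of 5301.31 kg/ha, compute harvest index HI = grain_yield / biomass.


HI = grain_yield / biomass
   = 5301.31 / 10819
   = 0.49


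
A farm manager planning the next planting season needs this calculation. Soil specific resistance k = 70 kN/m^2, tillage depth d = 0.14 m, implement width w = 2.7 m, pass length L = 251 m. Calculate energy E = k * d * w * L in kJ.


E = k * d * w * L
  = 70 * 0.14 * 2.7 * 251
  = 6641.46 kJ


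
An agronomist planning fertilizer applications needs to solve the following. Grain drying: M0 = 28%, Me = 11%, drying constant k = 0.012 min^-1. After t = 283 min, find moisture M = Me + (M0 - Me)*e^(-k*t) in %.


M = Me + (M0 - Me) * e^(-k*t)
  = 11 + (28 - 11) * e^(-0.012*283)
  = 11 + 17 * e^(-3.396)
  = 11 + 17 * 0.03351
  = 11 + 0.5696
  = 11.57%


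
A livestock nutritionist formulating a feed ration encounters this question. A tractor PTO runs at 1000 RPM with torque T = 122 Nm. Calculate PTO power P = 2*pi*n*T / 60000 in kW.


P = 2*pi*n*T / 60000
  = 2*pi * 1000 * 122 / 60000
  = 766548.61 / 60000
  = 12.78 kW


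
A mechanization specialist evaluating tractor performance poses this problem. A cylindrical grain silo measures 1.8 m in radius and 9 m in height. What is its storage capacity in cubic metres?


V = pi * r^2 * h
  = pi * 1.8^2 * 9
  = pi * 3.24 * 9
  = 91.61 m^3


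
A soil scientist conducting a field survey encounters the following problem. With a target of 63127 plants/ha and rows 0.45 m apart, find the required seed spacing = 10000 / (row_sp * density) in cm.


spacing = 10000 / (row_sp * density)
        = 10000 / (0.45 * 63127)
        = 10000 / 28407.15
        = 0.35202 m = 35.20 cm


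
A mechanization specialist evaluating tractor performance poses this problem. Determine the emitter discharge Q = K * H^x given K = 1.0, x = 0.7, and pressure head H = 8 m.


Q = K * H^x
  = 1.0 * 8^0.7
  = 1.0 * 4.2871
  = 4.29 L/h


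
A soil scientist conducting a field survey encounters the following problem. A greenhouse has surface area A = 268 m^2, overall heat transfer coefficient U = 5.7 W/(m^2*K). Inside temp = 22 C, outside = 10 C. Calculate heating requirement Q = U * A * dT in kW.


dT = 22 - (10) = 12 K
Q = U * A * dT
  = 5.7 * 268 * 12
  = 18331.20 W = 18.33 kW


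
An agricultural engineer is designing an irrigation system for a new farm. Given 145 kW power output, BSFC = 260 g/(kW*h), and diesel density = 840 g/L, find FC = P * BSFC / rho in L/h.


FC = P * BSFC / rho_fuel
   = 145 * 260 / 840
   = 37700 / 840
   = 44.88 L/h


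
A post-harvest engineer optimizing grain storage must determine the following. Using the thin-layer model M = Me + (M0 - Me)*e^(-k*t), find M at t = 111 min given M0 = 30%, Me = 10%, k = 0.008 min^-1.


M = Me + (M0 - Me) * e^(-k*t)
  = 10 + (30 - 10) * e^(-0.008*111)
  = 10 + 20 * e^(-0.888)
  = 10 + 20 * 0.41148
  = 10 + 8.2296
  = 18.23%


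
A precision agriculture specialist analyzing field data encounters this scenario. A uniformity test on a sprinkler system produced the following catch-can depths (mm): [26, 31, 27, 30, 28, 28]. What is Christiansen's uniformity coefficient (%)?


xbar = 170 / 6 = 28.333
sum|xi - xbar| = 8.667
CU = 100 * (1 - 8.667 / (6 * 28.333))
   = 100 * (1 - 0.0510)
   = 94.90%


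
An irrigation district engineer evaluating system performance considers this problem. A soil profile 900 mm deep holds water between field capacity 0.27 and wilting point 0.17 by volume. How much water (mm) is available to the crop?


AW = (FC - WP) * D
   = (0.27 - 0.17) * 900
   = 0.10 * 900
   = 90 mm


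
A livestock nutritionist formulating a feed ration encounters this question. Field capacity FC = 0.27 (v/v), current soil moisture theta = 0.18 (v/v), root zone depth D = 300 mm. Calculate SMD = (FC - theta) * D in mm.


SMD = (FC - theta) * D
    = (0.27 - 0.18) * 300
    = 0.090 * 300
    = 27 mm


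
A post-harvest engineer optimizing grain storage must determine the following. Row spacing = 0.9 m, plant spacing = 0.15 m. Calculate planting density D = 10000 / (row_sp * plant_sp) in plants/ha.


D = 10000 / (row_sp * plant_sp)
  = 10000 / (0.9 * 0.15)
  = 10000 / 0.1350
  = 74074.07 plants/ha


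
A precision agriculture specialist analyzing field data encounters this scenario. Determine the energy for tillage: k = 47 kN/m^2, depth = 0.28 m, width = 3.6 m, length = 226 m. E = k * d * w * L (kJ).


E = k * d * w * L
  = 47 * 0.28 * 3.6 * 226
  = 10706.98 kJ


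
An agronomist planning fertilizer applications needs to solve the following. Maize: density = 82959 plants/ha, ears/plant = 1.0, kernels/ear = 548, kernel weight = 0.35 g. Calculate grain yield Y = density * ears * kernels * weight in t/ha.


Y = density * ears * kernels * kw
  = 82959 * 1.0 * 548 * 0.35 g/ha
  = 15911536.20 g/ha
  = 15911.54 kg/ha = 15.91 t/ha


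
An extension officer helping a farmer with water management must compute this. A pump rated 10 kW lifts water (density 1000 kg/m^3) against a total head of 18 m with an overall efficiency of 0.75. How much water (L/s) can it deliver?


Q = (P * 1000 * eta) / (rho * g * H)
  = (10 * 1000 * 0.75) / (1000 * 9.81 * 18)
  = 7500 / 176580
  = 0.04247 m^3/s = 42.47 L/s
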